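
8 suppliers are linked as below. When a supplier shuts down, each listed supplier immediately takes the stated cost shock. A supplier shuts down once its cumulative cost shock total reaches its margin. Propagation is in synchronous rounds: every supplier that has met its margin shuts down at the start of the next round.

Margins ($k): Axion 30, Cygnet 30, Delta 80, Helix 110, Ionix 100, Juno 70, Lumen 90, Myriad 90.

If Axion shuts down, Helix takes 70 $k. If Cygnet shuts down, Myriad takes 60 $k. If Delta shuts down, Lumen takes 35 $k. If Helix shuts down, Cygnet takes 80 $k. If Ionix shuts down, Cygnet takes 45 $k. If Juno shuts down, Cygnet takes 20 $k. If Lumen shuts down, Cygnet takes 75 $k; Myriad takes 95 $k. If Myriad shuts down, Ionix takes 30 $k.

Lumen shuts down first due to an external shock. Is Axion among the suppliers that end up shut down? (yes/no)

Round 1 — Lumen shuts down (initial).
  Cygnet: +75 → 75 ≥ 30
  Myriad: +95 → 95 ≥ 90
Round 2 — Cygnet, Myriad shut down.
  Ionix: +30 → 30 < 100
No further shutdowns.

no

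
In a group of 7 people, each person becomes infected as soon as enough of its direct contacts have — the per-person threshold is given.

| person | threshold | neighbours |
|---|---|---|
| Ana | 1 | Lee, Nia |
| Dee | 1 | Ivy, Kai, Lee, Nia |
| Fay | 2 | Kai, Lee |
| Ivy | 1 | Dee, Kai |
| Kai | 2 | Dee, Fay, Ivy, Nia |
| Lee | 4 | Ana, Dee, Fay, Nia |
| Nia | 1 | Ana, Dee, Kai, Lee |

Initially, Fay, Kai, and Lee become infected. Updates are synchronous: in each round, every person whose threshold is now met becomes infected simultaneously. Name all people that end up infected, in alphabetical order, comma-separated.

Ana, Dee, Fay, Ivy, Kai, Lee, Nia

Round 1 — Fay, Kai, Lee become infected (initial).
Round 2 — checking thresholds:
  Ana: 1 of 2 neighbours ≥ 1, becomes infected.
  Dee: 2 of 4 neighbours ≥ 1, becomes infected.
  Ivy: 1 of 2 neighbours ≥ 1, becomes infected.
  Nia: 2 of 4 neighbours ≥ 1, becomes infected.
Round 3 — no new infections; cascade stops.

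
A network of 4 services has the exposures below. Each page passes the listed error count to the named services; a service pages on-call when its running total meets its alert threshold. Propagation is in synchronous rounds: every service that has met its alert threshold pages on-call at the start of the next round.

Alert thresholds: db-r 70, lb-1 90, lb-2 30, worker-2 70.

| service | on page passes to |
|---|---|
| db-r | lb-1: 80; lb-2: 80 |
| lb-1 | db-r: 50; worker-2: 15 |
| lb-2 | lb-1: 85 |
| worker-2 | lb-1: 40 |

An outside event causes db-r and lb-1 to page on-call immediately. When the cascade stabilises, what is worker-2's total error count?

15

Round 1 — db-r, lb-1 page on-call (initial).
  lb-2: +80 → 80 ≥ 30
  worker-2: +15 → 15 < 70
Round 2 — lb-2 pages on-call.
No further pages.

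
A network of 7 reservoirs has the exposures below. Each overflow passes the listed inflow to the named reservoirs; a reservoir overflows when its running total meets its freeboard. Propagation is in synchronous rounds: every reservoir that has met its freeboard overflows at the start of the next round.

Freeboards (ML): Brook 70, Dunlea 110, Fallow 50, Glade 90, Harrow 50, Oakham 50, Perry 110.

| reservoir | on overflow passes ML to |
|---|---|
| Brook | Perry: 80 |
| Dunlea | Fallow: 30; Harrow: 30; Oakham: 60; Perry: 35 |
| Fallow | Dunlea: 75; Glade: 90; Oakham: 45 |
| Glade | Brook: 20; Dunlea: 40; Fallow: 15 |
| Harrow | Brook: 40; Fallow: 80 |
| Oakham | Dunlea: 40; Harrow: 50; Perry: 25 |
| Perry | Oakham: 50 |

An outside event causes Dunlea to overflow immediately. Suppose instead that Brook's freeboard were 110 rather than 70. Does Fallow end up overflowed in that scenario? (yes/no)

With Brook's freeboard at 110:
Round 1 — Dunlea overflows (initial).
  Fallow: +30 → 30 < 50
  Harrow: +30 → 30 < 50
  Oakham: +60 → 60 ≥ 50
  Perry: +35 → 35 < 110
Round 2 — Oakham overflows.
  Harrow: +50 → 80 ≥ 50
  Perry: +25 → 60 < 110
Round 3 — Harrow overflows.
  Brook: +40 → 40 < 110
  Fallow: +80 → 110 ≥ 50
Round 4 — Fallow overflows.
  Glade: +90 → 90 ≥ 90
Round 5 — Glade overflows.
  Brook: +20 → 60 < 110
No further overflows.

yes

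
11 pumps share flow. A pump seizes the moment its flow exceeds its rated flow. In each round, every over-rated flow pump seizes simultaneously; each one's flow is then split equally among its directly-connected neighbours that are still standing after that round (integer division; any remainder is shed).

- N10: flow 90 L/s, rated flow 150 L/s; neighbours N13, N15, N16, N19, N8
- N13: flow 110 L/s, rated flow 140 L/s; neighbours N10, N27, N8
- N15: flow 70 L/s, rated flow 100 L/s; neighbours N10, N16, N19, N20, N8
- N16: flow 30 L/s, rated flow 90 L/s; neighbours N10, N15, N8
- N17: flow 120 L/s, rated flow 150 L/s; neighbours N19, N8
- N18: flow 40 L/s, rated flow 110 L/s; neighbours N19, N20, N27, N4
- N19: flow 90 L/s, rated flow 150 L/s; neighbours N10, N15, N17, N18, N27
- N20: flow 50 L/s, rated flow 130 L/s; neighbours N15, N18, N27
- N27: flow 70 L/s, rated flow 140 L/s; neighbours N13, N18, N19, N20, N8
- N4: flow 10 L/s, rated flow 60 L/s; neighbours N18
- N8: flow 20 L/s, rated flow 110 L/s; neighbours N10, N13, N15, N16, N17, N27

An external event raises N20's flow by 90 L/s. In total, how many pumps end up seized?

2

Round 1 — N20 at 140 > 130. N20 seizes.
  N20 sheds 140 L/s to N15, N18, N27: 46 each (2 lost).
    N15: 70+46 = 116 > 100
    N18: 40+46 = 86 ≤ 110
    N27: 70+46 = 116 ≤ 140
Round 2 — N15 seizes.
  N15 sheds 116 L/s to N10, N16, N19, N8: 29 each.
    N10: 90+29 = 119 ≤ 150
    N16: 30+29 = 59 ≤ 90
    N19: 90+29 = 119 ≤ 150
    N8: 20+29 = 49 ≤ 110
No further seizures.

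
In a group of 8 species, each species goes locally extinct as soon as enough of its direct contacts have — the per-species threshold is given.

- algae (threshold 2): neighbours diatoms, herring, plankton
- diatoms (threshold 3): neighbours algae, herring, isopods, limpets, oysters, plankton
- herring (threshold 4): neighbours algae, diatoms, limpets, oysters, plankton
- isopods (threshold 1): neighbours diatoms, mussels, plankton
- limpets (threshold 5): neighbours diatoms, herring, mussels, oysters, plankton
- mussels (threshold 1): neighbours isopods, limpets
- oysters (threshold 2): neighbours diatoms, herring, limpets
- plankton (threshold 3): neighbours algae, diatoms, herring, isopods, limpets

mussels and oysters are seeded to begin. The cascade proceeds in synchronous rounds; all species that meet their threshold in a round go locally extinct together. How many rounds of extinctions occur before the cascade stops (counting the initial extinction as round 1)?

Round 1 — mussels, oysters go locally extinct (initial).
Round 2 — checking thresholds:
  diatoms: 1 of 6 neighbours < 3, not yet.
  herring: 1 of 5 neighbours < 4, not yet.
  isopods: 1 of 3 neighbours ≥ 1, goes locally extinct.
  limpets: 2 of 5 neighbours < 5, not yet.
Round 3 — no new extinctions; cascade stops.

2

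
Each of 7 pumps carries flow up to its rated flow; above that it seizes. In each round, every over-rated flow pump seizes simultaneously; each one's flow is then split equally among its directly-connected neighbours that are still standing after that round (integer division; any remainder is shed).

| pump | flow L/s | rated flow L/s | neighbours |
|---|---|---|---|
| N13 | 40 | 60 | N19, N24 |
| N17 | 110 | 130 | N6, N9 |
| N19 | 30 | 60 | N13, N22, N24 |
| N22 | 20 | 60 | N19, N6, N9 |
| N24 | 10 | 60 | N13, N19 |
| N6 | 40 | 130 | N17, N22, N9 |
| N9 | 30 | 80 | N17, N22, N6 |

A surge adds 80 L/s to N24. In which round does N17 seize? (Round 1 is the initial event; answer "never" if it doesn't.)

Round 1 — N24 at 90 > 60. N24 seizes.
  N24 sheds 90 L/s to N13, N19: 45 each.
    N13: 40+45 = 85 > 60
    N19: 30+45 = 75 > 60
Round 2 — N13, N19 seize.
  N13 sheds 85 L/s: no online neighbours, lost.
  N19 sheds 75 L/s to N22: 75 each.
    N22: 20+75 = 95 > 60
Round 3 — N22 seizes.
  N22 sheds 95 L/s to N6, N9: 47 each (1 lost).
    N6: 40+47 = 87 ≤ 130
    N9: 30+47 = 77 ≤ 80
No further seizures.

never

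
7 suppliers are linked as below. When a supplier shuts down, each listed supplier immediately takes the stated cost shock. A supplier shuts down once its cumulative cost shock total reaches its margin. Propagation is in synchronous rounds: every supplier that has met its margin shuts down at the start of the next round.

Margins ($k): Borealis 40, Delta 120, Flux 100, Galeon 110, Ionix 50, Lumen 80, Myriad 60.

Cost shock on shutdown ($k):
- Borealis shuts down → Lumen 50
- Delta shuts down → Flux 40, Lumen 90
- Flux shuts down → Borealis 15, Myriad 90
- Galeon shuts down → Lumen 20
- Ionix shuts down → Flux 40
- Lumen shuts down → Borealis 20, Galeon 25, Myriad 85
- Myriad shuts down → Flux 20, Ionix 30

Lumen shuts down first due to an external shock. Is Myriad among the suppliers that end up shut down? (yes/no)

Round 1 — Lumen shuts down (initial).
  Borealis: +20 → 20 < 40
  Galeon: +25 → 25 < 110
  Myriad: +85 → 85 ≥ 60
Round 2 — Myriad shuts down.
  Flux: +20 → 20 < 100
  Ionix: +30 → 30 < 50
No further shutdowns.

yes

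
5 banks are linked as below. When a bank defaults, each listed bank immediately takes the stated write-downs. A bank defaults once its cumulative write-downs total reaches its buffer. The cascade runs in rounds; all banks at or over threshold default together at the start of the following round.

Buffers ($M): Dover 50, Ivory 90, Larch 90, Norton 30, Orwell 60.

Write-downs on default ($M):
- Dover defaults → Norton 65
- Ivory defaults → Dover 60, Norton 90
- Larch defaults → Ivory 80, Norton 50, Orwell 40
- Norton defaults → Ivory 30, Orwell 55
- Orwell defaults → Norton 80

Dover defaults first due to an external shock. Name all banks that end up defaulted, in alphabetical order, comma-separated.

Dover, Norton

Round 1 — Dover defaults (initial).
  Norton: +65 → 65 ≥ 30
Round 2 — Norton defaults.
  Ivory: +30 → 30 < 90
  Orwell: +55 → 55 < 60
No further defaults.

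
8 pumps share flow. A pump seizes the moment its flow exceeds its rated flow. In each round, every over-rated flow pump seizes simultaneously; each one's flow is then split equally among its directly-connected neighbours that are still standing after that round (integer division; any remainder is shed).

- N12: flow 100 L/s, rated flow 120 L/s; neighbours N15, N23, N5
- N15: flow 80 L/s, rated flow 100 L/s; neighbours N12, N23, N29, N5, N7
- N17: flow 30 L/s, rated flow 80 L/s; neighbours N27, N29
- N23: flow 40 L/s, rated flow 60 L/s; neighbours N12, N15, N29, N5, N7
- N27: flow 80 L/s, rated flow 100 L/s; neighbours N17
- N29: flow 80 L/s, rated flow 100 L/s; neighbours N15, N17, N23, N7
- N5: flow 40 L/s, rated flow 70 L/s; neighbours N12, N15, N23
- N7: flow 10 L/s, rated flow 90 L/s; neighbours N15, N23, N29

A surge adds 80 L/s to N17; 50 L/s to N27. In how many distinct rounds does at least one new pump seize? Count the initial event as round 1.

4

Round 1 — N17 at 110 > 80; N27 at 130 > 100. N17, N27 seize.
  N17 sheds 110 L/s to N29: 110 each.
    N29: 80+110 = 190 > 100
  N27 sheds 130 L/s: no online neighbours, lost.
Round 2 — N29 seizes.
  N29 sheds 190 L/s to N15, N23, N7: 63 each (1 lost).
    N15: 80+63 = 143 > 100
    N23: 40+63 = 103 > 60
    N7: 10+63 = 73 ≤ 90
Round 3 — N15, N23 seize.
  N15 sheds 143 L/s to N12, N5, N7: 47 each (2 lost).
    N12: 100+47 = 147 > 120
    N5: 40+47 = 87 > 70
    N7: 73+47 = 120 > 90
  N23 sheds 103 L/s to N12, N5, N7: 34 each (1 lost).
    N12: 147+34 = 181 > 120
    N5: 87+34 = 121 > 70
    N7: 120+34 = 154 > 90
Round 4 — N12, N5, N7 seize.
  N12 sheds 181 L/s: no online neighbours, lost.
  N5 sheds 121 L/s: no online neighbours, lost.
  N7 sheds 154 L/s: no online neighbours, lost.
No further seizures.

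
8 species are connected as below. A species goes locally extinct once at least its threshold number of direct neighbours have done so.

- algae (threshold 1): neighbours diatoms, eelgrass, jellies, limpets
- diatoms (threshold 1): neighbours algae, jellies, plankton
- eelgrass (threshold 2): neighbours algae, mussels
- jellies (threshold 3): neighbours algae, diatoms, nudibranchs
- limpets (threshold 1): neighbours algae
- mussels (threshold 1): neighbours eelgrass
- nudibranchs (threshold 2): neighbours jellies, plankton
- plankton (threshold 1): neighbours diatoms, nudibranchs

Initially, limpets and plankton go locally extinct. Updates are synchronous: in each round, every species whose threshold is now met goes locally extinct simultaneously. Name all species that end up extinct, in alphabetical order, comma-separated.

algae, diatoms, limpets, plankton

Round 1 — limpets, plankton go locally extinct (initial).
Round 2 — checking thresholds:
  algae: 1 of 4 neighbours ≥ 1, goes locally extinct.
  diatoms: 1 of 3 neighbours ≥ 1, goes locally extinct.
  nudibranchs: 1 of 2 neighbours < 2, not yet.
Round 3 — no new extinctions; cascade stops.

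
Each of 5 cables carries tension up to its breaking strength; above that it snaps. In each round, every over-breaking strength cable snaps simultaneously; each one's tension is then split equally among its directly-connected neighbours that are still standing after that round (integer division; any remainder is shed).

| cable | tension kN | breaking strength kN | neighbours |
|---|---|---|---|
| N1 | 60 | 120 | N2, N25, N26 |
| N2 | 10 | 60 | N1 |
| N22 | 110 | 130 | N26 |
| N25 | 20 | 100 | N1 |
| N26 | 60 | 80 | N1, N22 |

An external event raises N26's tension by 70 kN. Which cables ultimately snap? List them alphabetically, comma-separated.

Round 1 — N26 at 130 > 80. N26 snaps.
  N26 sheds 130 kN to N1, N22: 65 each.
    N1: 60+65 = 125 > 120
    N22: 110+65 = 175 > 130
Round 2 — N1, N22 snap.
  N1 sheds 125 kN to N2, N25: 62 each (1 lost).
    N2: 10+62 = 72 > 60
    N25: 20+62 = 82 ≤ 100
  N22 sheds 175 kN: no online neighbours, lost.
Round 3 — N2 snaps.
  N2 sheds 72 kN: no online neighbours, lost.
No further breaks.

N1, N2, N22, N26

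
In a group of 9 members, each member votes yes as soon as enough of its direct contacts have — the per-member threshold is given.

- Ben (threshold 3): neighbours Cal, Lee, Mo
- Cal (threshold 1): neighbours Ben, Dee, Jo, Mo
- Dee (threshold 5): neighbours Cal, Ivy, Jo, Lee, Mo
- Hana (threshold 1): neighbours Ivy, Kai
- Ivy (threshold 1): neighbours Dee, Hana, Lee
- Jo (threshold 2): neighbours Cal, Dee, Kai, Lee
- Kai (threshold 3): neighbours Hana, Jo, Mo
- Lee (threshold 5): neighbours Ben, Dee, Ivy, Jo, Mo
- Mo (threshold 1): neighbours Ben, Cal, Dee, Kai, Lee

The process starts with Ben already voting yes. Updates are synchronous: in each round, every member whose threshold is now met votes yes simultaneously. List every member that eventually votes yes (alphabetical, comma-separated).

Round 1 — Ben votes yes (initial).
Round 2 — checking thresholds:
  Cal: 1 of 4 neighbours ≥ 1, votes yes.
  Lee: 1 of 5 neighbours < 5, holds.
  Mo: 1 of 5 neighbours ≥ 1, votes yes.
Round 3 — no new yes votes; cascade stops.

Ben, Cal, Mo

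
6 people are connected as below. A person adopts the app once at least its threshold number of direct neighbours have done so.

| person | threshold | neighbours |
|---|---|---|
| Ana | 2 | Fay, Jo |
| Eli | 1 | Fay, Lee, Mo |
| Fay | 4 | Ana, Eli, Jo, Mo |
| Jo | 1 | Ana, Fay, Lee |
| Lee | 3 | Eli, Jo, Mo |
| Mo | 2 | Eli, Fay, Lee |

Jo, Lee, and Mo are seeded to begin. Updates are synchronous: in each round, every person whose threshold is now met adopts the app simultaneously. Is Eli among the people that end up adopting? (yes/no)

yes

Round 1 — Jo, Lee, Mo adopt the app (initial).
Round 2 — checking thresholds:
  Ana: 1 of 2 neighbours < 2, below threshold.
  Eli: 2 of 3 neighbours ≥ 1, adopts the app.
  Fay: 2 of 4 neighbours < 4, below threshold.
Round 3 — no new adoptions; cascade stops.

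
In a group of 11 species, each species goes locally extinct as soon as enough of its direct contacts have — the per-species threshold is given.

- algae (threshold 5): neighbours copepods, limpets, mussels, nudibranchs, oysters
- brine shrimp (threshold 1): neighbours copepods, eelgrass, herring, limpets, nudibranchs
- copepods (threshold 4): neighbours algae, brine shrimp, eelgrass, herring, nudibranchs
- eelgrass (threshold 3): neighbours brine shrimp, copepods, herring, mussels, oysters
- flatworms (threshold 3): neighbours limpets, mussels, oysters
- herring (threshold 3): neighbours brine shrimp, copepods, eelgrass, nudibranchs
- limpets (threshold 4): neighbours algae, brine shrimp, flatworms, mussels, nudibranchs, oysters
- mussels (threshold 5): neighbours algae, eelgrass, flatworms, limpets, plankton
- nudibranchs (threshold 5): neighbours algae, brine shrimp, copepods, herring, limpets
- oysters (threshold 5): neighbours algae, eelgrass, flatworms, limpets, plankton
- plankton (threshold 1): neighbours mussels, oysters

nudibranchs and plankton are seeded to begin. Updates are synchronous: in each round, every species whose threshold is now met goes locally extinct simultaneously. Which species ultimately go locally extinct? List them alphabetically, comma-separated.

brine shrimp, nudibranchs, plankton

Round 1 — nudibranchs, plankton go locally extinct (initial).
Round 2 — checking thresholds:
  algae: 1 of 5 neighbours < 5, not yet.
  brine shrimp: 1 of 5 neighbours ≥ 1, goes locally extinct.
  copepods: 1 of 5 neighbours < 4, not yet.
  herring: 1 of 4 neighbours < 3, not yet.
  limpets: 1 of 6 neighbours < 4, not yet.
  mussels: 1 of 5 neighbours < 5, not yet.
  oysters: 1 of 5 neighbours < 5, not yet.
Round 3 — no new extinctions; cascade stops.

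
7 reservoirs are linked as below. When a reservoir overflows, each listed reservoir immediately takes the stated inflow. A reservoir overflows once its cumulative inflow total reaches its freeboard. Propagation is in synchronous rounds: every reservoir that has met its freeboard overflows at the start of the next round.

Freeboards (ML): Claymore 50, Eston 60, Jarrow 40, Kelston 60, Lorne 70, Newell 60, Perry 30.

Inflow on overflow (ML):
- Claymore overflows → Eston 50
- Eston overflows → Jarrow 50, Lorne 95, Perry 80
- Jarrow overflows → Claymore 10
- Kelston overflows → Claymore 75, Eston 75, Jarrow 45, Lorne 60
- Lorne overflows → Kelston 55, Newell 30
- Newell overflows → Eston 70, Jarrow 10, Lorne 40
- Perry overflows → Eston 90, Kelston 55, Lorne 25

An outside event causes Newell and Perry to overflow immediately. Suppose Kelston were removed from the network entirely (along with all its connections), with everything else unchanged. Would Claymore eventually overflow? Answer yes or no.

no

With Kelston removed:
Round 1 — Newell, Perry overflow (initial).
  Eston: +70+90 → 160 ≥ 60
  Jarrow: +10 → 10 < 40
  Lorne: +40+25 → 65 < 70
Round 2 — Eston overflows.
  Jarrow: +50 → 60 ≥ 40
  Lorne: +95 → 160 ≥ 70
Round 3 — Jarrow, Lorne overflow.
  Claymore: +10 → 10 < 50
No further overflows.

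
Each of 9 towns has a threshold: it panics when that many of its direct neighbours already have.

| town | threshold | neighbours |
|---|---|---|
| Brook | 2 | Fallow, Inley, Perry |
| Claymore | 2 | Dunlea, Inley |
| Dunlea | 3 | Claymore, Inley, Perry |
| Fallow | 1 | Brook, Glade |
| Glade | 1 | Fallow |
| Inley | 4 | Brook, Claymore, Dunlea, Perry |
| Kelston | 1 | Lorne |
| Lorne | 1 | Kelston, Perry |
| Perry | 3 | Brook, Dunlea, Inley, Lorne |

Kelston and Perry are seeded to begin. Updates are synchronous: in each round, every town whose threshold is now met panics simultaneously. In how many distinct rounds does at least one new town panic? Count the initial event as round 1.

2

Round 1 — Kelston, Perry panic (initial).
Round 2 — checking thresholds:
  Brook: 1 of 3 neighbours < 2, not yet.
  Dunlea: 1 of 3 neighbours < 3, not yet.
  Inley: 1 of 4 neighbours < 4, not yet.
  Lorne: 2 of 2 neighbours ≥ 1, panics.
Round 3 — no new panics; cascade stops.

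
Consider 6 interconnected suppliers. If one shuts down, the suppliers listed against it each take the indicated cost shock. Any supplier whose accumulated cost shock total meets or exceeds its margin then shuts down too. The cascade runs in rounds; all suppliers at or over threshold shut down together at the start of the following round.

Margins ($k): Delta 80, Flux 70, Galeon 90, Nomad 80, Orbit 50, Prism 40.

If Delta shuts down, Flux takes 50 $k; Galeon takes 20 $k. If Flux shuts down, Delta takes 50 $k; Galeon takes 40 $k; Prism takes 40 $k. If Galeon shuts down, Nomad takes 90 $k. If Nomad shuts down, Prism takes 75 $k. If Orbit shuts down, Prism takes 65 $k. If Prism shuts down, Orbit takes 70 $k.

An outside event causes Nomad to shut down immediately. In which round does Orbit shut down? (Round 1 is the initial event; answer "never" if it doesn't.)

Round 1 — Nomad shuts down (initial).
  Prism: +75 → 75 ≥ 40
Round 2 — Prism shuts down.
  Orbit: +70 → 70 ≥ 50
Round 3 — Orbit shuts down.
No further shutdowns.

3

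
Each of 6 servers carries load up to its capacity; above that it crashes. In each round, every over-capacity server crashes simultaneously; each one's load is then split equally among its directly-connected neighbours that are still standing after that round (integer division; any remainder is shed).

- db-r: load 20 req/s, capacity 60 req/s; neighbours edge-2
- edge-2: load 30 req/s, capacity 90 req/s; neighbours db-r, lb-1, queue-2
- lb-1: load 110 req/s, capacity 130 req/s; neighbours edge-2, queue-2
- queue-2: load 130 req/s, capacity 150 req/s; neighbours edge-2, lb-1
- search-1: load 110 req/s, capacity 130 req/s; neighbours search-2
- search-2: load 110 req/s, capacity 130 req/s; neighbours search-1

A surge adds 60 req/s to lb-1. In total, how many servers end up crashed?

Round 1 — lb-1 at 170 > 130. lb-1 crashes.
  lb-1 sheds 170 req/s to edge-2, queue-2: 85 each.
    edge-2: 30+85 = 115 > 90
    queue-2: 130+85 = 215 > 150
Round 2 — edge-2, queue-2 crash.
  edge-2 sheds 115 req/s to db-r: 115 each.
    db-r: 20+115 = 135 > 60
  queue-2 sheds 215 req/s: no online neighbours, lost.
Round 3 — db-r crashes.
  db-r sheds 135 req/s: no online neighbours, lost.
No further crashes.

4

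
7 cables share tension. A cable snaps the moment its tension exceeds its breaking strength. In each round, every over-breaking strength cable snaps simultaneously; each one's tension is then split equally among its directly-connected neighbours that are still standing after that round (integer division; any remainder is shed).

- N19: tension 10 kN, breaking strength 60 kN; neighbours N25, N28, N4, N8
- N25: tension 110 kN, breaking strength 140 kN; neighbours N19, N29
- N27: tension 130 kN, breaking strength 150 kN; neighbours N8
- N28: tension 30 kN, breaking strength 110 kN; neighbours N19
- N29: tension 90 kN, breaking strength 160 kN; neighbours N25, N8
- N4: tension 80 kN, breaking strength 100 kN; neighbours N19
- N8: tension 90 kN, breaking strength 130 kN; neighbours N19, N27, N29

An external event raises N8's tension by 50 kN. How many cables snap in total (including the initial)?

2

Round 1 — N8 at 140 > 130. N8 snaps.
  N8 sheds 140 kN to N19, N27, N29: 46 each (2 lost).
    N19: 10+46 = 56 ≤ 60
    N27: 130+46 = 176 > 150
    N29: 90+46 = 136 ≤ 160
Round 2 — N27 snaps.
  N27 sheds 176 kN: no online neighbours, lost.
No further breaks.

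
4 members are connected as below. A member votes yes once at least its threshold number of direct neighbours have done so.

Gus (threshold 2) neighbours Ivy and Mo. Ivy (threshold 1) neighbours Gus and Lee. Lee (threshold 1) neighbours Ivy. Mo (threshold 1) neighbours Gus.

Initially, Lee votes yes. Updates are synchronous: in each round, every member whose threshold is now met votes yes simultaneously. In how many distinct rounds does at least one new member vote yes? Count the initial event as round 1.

2

Round 1 — Lee votes yes (initial).
Round 2 — checking thresholds:
  Ivy: 1 of 2 neighbours ≥ 1, votes yes.
Round 3 — no new yes votes; cascade stops.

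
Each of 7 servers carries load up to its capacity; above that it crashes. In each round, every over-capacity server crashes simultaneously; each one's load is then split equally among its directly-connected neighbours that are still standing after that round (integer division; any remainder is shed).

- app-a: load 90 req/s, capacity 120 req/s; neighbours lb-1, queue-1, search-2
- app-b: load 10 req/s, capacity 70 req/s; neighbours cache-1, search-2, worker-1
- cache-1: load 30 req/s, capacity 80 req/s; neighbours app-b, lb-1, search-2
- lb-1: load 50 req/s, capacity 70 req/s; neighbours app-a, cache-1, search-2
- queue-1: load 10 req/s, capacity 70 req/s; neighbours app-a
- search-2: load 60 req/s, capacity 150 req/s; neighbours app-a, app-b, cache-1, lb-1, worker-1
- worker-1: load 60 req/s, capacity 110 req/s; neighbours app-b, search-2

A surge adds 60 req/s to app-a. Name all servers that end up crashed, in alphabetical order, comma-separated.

Round 1 — app-a at 150 > 120. app-a crashes.
  app-a sheds 150 req/s to lb-1, queue-1, search-2: 50 each.
    lb-1: 50+50 = 100 > 70
    queue-1: 10+50 = 60 ≤ 70
    search-2: 60+50 = 110 ≤ 150
Round 2 — lb-1 crashes.
  lb-1 sheds 100 req/s to cache-1, search-2: 50 each.
    cache-1: 30+50 = 80 ≤ 80
    search-2: 110+50 = 160 > 150
Round 3 — search-2 crashes.
  search-2 sheds 160 req/s to app-b, cache-1, worker-1: 53 each (1 lost).
    app-b: 10+53 = 63 ≤ 70
    cache-1: 80+53 = 133 > 80
    worker-1: 60+53 = 113 > 110
Round 4 — cache-1, worker-1 crash.
  cache-1 sheds 133 req/s to app-b: 133 each.
    app-b: 63+133 = 196 > 70
  worker-1 sheds 113 req/s to app-b: 113 each.
    app-b: 196+113 = 309 > 70
Round 5 — app-b crashes.
  app-b sheds 309 req/s: no online neighbours, lost.
No further crashes.

app-a, app-b, cache-1, lb-1, search-2, worker-1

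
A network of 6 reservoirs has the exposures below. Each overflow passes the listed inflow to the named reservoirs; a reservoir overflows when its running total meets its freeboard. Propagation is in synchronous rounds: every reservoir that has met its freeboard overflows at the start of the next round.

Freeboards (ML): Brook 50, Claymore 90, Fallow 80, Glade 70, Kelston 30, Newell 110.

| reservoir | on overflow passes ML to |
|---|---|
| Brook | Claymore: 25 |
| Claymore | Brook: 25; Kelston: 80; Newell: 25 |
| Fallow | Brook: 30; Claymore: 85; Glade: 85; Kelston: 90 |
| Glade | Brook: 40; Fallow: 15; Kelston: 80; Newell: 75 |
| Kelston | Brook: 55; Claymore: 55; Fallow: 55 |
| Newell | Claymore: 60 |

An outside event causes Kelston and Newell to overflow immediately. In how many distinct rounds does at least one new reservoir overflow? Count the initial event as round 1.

Round 1 — Kelston, Newell overflow (initial).
  Brook: +55 → 55 ≥ 50
  Claymore: +55+60 → 115 ≥ 90
  Fallow: +55 → 55 < 80
Round 2 — Brook, Claymore overflow.
No further overflows.

2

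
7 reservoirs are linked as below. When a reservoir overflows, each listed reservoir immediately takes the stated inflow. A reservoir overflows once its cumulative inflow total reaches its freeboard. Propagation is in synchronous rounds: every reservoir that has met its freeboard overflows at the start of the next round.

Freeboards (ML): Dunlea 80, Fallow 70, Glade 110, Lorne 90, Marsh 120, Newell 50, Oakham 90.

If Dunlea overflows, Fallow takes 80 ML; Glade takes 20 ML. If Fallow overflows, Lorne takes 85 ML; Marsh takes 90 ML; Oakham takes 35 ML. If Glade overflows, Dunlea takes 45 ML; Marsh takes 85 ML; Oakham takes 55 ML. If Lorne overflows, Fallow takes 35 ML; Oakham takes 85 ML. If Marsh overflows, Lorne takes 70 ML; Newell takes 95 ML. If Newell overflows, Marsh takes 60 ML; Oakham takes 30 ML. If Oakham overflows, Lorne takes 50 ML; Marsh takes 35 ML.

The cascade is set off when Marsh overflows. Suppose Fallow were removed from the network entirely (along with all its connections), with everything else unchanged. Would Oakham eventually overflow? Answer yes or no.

no

With Fallow removed:
Round 1 — Marsh overflows (initial).
  Lorne: +70 → 70 < 90
  Newell: +95 → 95 ≥ 50
Round 2 — Newell overflows.
  Oakham: +30 → 30 < 90
No further overflows.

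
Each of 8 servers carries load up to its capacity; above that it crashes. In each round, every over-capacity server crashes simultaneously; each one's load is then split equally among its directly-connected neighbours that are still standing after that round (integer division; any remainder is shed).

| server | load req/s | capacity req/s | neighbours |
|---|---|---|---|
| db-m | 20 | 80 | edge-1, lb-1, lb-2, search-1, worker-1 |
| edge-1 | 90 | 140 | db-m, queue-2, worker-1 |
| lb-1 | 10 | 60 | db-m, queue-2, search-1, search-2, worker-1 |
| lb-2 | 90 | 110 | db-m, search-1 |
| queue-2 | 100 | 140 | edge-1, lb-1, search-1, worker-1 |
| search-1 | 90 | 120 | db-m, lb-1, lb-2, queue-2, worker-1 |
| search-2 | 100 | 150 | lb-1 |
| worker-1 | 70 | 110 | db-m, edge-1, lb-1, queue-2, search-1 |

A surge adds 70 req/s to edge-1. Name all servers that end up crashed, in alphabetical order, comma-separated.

Round 1 — edge-1 at 160 > 140. edge-1 crashes.
  edge-1 sheds 160 req/s to db-m, queue-2, worker-1: 53 each (1 lost).
    db-m: 20+53 = 73 ≤ 80
    queue-2: 100+53 = 153 > 140
    worker-1: 70+53 = 123 > 110
Round 2 — queue-2, worker-1 crash.
  queue-2 sheds 153 req/s to lb-1, search-1: 76 each (1 lost).
    lb-1: 10+76 = 86 > 60
    search-1: 90+76 = 166 > 120
  worker-1 sheds 123 req/s to db-m, lb-1, search-1: 41 each.
    db-m: 73+41 = 114 > 80
    lb-1: 86+41 = 127 > 60
    search-1: 166+41 = 207 > 120
Round 3 — db-m, lb-1, search-1 crash.
  db-m sheds 114 req/s to lb-2: 114 each.
    lb-2: 90+114 = 204 > 110
  lb-1 sheds 127 req/s to search-2: 127 each.
    search-2: 100+127 = 227 > 150
  search-1 sheds 207 req/s to lb-2: 207 each.
    lb-2: 204+207 = 411 > 110
Round 4 — lb-2, search-2 crash.
  lb-2 sheds 411 req/s: no online neighbours, lost.
  search-2 sheds 227 req/s: no online neighbours, lost.
No further crashes.

db-m, edge-1, lb-1, lb-2, queue-2, search-1, search-2, worker-1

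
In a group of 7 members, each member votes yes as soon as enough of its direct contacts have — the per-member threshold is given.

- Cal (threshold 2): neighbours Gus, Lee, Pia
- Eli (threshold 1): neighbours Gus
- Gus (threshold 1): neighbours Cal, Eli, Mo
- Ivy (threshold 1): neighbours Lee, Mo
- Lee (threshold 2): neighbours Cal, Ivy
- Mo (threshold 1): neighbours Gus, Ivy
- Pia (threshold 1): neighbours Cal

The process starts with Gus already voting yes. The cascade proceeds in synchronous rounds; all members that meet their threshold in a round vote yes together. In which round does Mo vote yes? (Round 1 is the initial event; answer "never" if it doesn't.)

2

Round 1 — Gus votes yes (initial).
Round 2 — checking thresholds:
  Cal: 1 of 3 neighbours < 2, holds.
  Eli: 1 of 1 neighbours ≥ 1, votes yes.
  Mo: 1 of 2 neighbours ≥ 1, votes yes.
Round 3 — checking thresholds:
  Cal: 1 of 3 neighbours < 2, holds.
  Ivy: 1 of 2 neighbours ≥ 1, votes yes.
Round 4 — no new yes votes; cascade stops.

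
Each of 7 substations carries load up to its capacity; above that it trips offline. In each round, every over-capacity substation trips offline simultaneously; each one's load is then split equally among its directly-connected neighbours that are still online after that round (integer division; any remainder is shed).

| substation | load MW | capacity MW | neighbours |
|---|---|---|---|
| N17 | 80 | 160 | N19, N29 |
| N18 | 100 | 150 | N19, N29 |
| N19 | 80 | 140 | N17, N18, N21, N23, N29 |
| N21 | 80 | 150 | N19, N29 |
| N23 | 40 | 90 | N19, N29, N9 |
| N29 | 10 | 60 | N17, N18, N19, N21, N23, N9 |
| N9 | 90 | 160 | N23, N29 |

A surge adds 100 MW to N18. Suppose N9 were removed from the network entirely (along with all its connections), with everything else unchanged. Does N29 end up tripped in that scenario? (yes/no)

With N9 removed:
Round 1 — N18 at 200 > 150. N18 trips offline.
  N18 sheds 200 MW to N19, N29: 100 each.
    N19: 80+100 = 180 > 140
    N29: 10+100 = 110 > 60
Round 2 — N19, N29 trip offline.
  N19 sheds 180 MW to N17, N21, N23: 60 each.
    N17: 80+60 = 140 ≤ 160
    N21: 80+60 = 140 ≤ 150
    N23: 40+60 = 100 > 90
  N29 sheds 110 MW to N17, N21, N23: 36 each (2 lost).
    N17: 140+36 = 176 > 160
    N21: 140+36 = 176 > 150
    N23: 100+36 = 136 > 90
Round 3 — N17, N21, N23 trip offline.
  N17 sheds 176 MW: no online neighbours, lost.
  N21 sheds 176 MW: no online neighbours, lost.
  N23 sheds 136 MW: no online neighbours, lost.
No further trips.

yes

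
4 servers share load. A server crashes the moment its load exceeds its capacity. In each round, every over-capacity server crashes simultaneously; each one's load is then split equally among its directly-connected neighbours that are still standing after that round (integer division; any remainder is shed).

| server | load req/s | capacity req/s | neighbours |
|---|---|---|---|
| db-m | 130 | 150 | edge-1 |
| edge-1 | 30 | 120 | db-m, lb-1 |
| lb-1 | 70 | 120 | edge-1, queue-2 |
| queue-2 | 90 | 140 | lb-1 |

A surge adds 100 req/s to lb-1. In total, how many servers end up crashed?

2

Round 1 — lb-1 at 170 > 120. lb-1 crashes.
  lb-1 sheds 170 req/s to edge-1, queue-2: 85 each.
    edge-1: 30+85 = 115 ≤ 120
    queue-2: 90+85 = 175 > 140
Round 2 — queue-2 crashes.
  queue-2 sheds 175 req/s: no online neighbours, lost.
No further crashes.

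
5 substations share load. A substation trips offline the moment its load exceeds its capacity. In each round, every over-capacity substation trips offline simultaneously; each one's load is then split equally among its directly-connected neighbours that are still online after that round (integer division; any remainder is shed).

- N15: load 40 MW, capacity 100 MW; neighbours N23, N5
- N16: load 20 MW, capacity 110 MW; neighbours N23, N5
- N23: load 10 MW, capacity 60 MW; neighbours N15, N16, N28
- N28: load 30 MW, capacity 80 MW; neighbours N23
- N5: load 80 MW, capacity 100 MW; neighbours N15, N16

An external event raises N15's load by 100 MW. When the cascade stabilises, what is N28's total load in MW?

70

Round 1 — N15 at 140 > 100. N15 trips offline.
  N15 sheds 140 MW to N23, N5: 70 each.
    N23: 10+70 = 80 > 60
    N5: 80+70 = 150 > 100
Round 2 — N23, N5 trip offline.
  N23 sheds 80 MW to N16, N28: 40 each.
    N16: 20+40 = 60 ≤ 110
    N28: 30+40 = 70 ≤ 80
  N5 sheds 150 MW to N16: 150 each.
    N16: 60+150 = 210 > 110
Round 3 — N16 trips offline.
  N16 sheds 210 MW: no online neighbours, lost.
No further trips.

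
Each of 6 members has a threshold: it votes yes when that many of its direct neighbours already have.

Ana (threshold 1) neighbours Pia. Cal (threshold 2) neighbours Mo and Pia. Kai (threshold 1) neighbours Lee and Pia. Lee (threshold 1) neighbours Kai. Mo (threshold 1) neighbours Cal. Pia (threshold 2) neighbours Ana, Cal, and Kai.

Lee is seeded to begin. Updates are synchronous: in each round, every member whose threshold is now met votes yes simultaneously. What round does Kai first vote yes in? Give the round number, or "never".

Round 1 — Lee votes yes (initial).
Round 2 — checking thresholds:
  Kai: 1 of 2 neighbours ≥ 1, votes yes.
Round 3 — no new yes votes; cascade stops.

2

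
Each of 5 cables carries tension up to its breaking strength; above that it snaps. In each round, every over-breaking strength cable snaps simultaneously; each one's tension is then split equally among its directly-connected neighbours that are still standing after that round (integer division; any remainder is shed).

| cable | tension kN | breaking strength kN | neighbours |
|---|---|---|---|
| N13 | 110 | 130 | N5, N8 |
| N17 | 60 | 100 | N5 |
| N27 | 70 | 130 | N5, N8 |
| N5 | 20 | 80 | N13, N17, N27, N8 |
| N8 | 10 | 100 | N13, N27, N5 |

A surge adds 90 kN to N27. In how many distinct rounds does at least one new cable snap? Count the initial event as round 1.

Round 1 — N27 at 160 > 130. N27 snaps.
  N27 sheds 160 kN to N5, N8: 80 each.
    N5: 20+80 = 100 > 80
    N8: 10+80 = 90 ≤ 100
Round 2 — N5 snaps.
  N5 sheds 100 kN to N13, N17, N8: 33 each (1 lost).
    N13: 110+33 = 143 > 130
    N17: 60+33 = 93 ≤ 100
    N8: 90+33 = 123 > 100
Round 3 — N13, N8 snap.
  N13 sheds 143 kN: no online neighbours, lost.
  N8 sheds 123 kN: no online neighbours, lost.
No further breaks.

3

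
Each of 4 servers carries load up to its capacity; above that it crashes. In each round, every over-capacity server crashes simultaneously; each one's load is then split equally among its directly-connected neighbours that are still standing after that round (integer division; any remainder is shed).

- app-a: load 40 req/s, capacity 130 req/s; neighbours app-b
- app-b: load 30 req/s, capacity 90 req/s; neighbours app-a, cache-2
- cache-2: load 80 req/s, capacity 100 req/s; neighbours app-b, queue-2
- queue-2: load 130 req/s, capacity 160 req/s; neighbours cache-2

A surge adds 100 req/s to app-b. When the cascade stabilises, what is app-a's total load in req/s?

Round 1 — app-b at 130 > 90. app-b crashes.
  app-b sheds 130 req/s to app-a, cache-2: 65 each.
    app-a: 40+65 = 105 ≤ 130
    cache-2: 80+65 = 145 > 100
Round 2 — cache-2 crashes.
  cache-2 sheds 145 req/s to queue-2: 145 each.
    queue-2: 130+145 = 275 > 160
Round 3 — queue-2 crashes.
  queue-2 sheds 275 req/s: no online neighbours, lost.
No further crashes.

105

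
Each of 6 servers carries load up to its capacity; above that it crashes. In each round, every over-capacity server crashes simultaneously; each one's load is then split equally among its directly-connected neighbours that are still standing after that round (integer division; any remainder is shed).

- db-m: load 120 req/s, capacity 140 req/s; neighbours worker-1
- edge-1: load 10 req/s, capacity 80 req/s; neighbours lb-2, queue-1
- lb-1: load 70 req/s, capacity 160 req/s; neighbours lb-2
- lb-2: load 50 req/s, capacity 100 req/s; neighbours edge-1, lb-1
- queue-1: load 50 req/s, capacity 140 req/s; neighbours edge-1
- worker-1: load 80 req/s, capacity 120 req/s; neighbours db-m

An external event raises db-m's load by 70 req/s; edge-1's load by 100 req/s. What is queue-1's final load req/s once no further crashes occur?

105

Round 1 — db-m at 190 > 140; edge-1 at 110 > 80. db-m, edge-1 crash.
  db-m sheds 190 req/s to worker-1: 190 each.
    worker-1: 80+190 = 270 > 120
  edge-1 sheds 110 req/s to lb-2, queue-1: 55 each.
    lb-2: 50+55 = 105 > 100
    queue-1: 50+55 = 105 ≤ 140
Round 2 — lb-2, worker-1 crash.
  lb-2 sheds 105 req/s to lb-1: 105 each.
    lb-1: 70+105 = 175 > 160
  worker-1 sheds 270 req/s: no online neighbours, lost.
Round 3 — lb-1 crashes.
  lb-1 sheds 175 req/s: no online neighbours, lost.
No further crashes.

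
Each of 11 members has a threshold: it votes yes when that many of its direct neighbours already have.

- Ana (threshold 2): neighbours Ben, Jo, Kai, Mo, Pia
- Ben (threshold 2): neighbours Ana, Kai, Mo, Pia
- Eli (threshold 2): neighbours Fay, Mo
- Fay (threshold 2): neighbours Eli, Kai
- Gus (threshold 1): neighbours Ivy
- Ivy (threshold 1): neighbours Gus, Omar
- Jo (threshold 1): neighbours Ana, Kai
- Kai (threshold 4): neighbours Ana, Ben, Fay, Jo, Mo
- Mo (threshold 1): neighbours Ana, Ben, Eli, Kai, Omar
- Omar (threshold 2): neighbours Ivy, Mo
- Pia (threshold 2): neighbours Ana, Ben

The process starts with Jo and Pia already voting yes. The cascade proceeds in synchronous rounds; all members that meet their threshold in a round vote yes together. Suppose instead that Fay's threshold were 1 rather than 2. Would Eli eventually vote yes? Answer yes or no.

With Fay's threshold at 1:
Round 1 — Jo, Pia vote yes (initial).
Round 2 — checking thresholds:
  Ana: 2 of 5 neighbours ≥ 2, votes yes.
  Ben: 1 of 4 neighbours < 2, holds.
  Kai: 1 of 5 neighbours < 4, holds.
Round 3 — checking thresholds:
  Ben: 2 of 4 neighbours ≥ 2, votes yes.
  Kai: 2 of 5 neighbours < 4, holds.
  Mo: 1 of 5 neighbours ≥ 1, votes yes.
Round 4 — checking thresholds:
  Eli: 1 of 2 neighbours < 2, holds.
  Kai: 4 of 5 neighbours ≥ 4, votes yes.
  Omar: 1 of 2 neighbours < 2, holds.
Round 5 — checking thresholds:
  Eli: 1 of 2 neighbours < 2, holds.
  Fay: 1 of 2 neighbours ≥ 1, votes yes.
  Omar: 1 of 2 neighbours < 2, holds.
Round 6 — checking thresholds:
  Eli: 2 of 2 neighbours ≥ 2, votes yes.
  Omar: 1 of 2 neighbours < 2, holds.
Round 7 — no new yes votes; cascade stops.

yes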